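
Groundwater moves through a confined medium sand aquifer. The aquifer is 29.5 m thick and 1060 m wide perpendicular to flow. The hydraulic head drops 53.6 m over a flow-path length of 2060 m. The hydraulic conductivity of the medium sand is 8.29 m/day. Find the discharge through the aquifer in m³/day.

Cross-sectional area A = 1060 × 29.5 = 31270 m².
Hydraulic gradient i = Δh / L = 53.6 / 2060 = 0.02602.
Darcy's law: Q = K · A · i = 8.290 × 31270 × 0.02602 = 6745 m³/day.

6740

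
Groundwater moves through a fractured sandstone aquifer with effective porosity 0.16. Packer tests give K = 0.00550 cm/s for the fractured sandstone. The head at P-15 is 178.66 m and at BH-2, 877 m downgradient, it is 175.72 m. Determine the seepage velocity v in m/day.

0.0996

Convert K: 0.00550 cm/s × 864 = 4.752 m/day.
Hydraulic gradient i = (178.66 − 175.72) / 877 = 2.94 / 877 = 0.003352.
Darcy flux q = K · i = 4.752 × 0.003352 = 0.01593 m/day.
Seepage velocity v = q / n_e = 0.01593 / 0.16 = 0.09956 m/day.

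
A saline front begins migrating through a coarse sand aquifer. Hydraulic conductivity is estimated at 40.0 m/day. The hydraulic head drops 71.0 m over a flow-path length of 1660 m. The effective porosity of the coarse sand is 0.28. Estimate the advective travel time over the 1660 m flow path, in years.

Hydraulic gradient i = Δh / L = 71.0 / 1660 = 0.04277.
Darcy flux q = K · i = 40.00 × 0.04277 = 1.711 m/day.
Seepage velocity v = q / n_e = 1.711 / 0.28 = 6.110 m/day.
Travel time t = L / v = 1660 / 6.110 = 271.7 days = 0.7438 years.

0.744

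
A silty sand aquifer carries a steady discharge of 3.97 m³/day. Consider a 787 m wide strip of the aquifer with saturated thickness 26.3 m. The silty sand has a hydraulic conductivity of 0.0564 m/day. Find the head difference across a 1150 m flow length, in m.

3.91

Cross-sectional area A = 787 × 26.3 = 20698 m².
From Q = K·A·i, i = Q / (K·A) = 3.97 / (0.05640 × 20698) = 0.003401.
Head loss Δh = i · L = 0.003401 × 1150 = 3.911 m.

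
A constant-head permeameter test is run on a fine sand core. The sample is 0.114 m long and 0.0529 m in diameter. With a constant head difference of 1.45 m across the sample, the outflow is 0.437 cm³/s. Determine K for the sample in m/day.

1.35

Cross-sectional area A = π·(d/2)² = π × (0.0529/2)² = 0.002198 m².
Convert discharge: 0.437 cm³/s = 4.370e-07 m³/s.
Darcy's law rearranged: K = Q·L / (A·Δh) = 4.370e-07 × 0.114 / (0.002198 × 1.45) = 1.563e-05 m/s = 1.351 m/day.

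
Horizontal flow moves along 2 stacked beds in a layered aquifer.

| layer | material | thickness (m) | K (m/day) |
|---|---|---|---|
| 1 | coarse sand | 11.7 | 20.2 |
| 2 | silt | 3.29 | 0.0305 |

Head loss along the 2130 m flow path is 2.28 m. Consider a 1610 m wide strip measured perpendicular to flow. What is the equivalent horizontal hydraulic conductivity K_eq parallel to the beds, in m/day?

15.8

Flow is parallel to layering, so each bed carries its own Darcy discharge and the transmissivities add.
Σ(K_i·b_i) = 20.2×11.7 + 0.0305×3.29 = 236.4 m²/day.
Total thickness b = 14.99 m, so K_eq = Σ(K_i·b_i)/b = 15.77 m/day.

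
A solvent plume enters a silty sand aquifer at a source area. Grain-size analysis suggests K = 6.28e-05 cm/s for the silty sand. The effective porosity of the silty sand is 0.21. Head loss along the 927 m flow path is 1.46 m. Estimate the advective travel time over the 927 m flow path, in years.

6240

Convert K: 6.28e-05 cm/s × 864 = 0.05426 m/day.
Hydraulic gradient i = Δh / L = 1.46 / 927 = 0.001575.
Darcy flux q = K · i = 0.05426 × 0.001575 = 8.546e-05 m/day.
Seepage velocity v = q / n_e = 8.546e-05 / 0.21 = 0.0004069 m/day.
Travel time t = L / v = 927 / 0.0004069 = 2.278e+06 days = 6237 years.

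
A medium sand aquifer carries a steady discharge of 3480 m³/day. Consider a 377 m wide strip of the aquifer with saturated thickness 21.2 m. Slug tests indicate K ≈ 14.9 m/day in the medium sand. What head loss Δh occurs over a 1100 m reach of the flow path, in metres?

32.1

Cross-sectional area A = 377 × 21.2 = 7992 m².
From Q = K·A·i, i = Q / (K·A) = 3480 / (14.90 × 7992) = 0.02922.
Head loss Δh = i · L = 0.02922 × 1100 = 32.14 m.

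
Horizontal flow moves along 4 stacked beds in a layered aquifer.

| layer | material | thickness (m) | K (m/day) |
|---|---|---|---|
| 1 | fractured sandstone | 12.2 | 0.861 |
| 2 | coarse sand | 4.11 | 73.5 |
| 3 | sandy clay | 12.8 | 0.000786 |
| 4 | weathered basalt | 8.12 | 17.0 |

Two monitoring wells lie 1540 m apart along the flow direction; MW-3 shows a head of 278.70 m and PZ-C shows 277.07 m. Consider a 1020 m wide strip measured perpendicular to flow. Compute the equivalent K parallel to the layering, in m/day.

Flow is parallel to layering, so each bed carries its own Darcy discharge and the transmissivities add.
Σ(K_i·b_i) = 0.861×12.2 + 73.5×4.11 + 0.000786×12.8 + 17.0×8.12 = 450.6 m²/day.
Total thickness b = 37.23 m, so K_eq = Σ(K_i·b_i)/b = 12.10 m/day.

12.1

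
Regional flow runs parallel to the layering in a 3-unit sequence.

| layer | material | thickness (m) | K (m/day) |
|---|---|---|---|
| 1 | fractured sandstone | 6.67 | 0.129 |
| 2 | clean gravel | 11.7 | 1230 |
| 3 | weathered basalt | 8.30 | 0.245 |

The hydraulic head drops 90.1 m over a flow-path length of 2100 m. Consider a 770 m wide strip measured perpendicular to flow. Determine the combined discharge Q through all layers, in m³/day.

476000

Flow is parallel to layering, so each bed carries its own Darcy discharge and the transmissivities add.
Σ(K_i·b_i) = 0.129×6.67 + 1230×11.7 + 0.245×8.30 = 14394 m²/day.
Hydraulic gradient i = Δh / L = 90.1 / 2100 = 0.04290.
Q = Σ(K_i·b_i) · W · i = 14394 × 770 × 0.04290 = 4.755e+05 m³/day.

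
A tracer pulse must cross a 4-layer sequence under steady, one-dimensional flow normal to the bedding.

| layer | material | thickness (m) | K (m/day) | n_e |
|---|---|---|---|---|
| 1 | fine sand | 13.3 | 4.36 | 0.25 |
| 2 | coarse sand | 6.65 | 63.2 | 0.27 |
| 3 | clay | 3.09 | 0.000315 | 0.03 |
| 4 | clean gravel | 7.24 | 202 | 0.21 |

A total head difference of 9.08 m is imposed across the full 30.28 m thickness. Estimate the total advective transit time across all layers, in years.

With flow normal to the layers, continuity requires the same specific discharge q through every layer.
Σ(b_i/K_i) = 13.3/4.36 + 6.65/63.2 + 3.09/0.000315 + 7.24/202 = 9813 d.
q = Δh / Σ(b_i/K_i) = 9.08 / 9813 = 0.0009253 m/day.
In each layer the seepage velocity is v_i = q/n_i, so the layer transit time is t_i = b_i·n_i / q:
  layer 1 (fine sand): t_1 = 13.3 × 0.25 / 0.0009253 = 3593 d
  layer 2 (coarse sand): t_2 = 6.65 × 0.27 / 0.0009253 = 1940 d
  layer 3 (clay): t_3 = 3.09 × 0.03 / 0.0009253 = 100.2 d
  layer 4 (clean gravel): t_4 = 7.24 × 0.21 / 0.0009253 = 1643 d
Total t = Σ t_i = 7277 days = 19.92 years.

19.9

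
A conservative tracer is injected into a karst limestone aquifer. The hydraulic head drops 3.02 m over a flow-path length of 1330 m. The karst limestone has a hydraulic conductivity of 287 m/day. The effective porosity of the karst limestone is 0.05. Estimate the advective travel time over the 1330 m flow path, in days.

Hydraulic gradient i = Δh / L = 3.02 / 1330 = 0.002271.
Darcy flux q = K · i = 287.0 × 0.002271 = 0.6517 m/day.
Seepage velocity v = q / n_e = 0.6517 / 0.05 = 13.03 m/day.
Travel time t = L / v = 1330 / 13.03 = 102.0 days.

102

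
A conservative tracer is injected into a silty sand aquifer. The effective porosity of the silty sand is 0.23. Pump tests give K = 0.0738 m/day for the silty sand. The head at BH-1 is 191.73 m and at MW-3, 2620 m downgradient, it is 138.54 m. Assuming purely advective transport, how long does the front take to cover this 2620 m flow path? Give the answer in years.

1100

Hydraulic gradient i = (191.73 − 138.54) / 2620 = 53.19 / 2620 = 0.02030.
Darcy flux q = K · i = 0.07380 × 0.02030 = 0.001498 m/day.
Seepage velocity v = q / n_e = 0.001498 / 0.23 = 0.006514 m/day.
Travel time t = L / v = 2620 / 0.006514 = 4.022e+05 days = 1101 years.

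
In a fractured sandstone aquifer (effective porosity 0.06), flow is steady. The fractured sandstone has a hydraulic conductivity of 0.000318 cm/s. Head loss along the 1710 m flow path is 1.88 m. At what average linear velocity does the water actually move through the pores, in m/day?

Convert K: 0.000318 cm/s × 864 = 0.2748 m/day.
Hydraulic gradient i = Δh / L = 1.88 / 1710 = 0.001099.
Darcy flux q = K · i = 0.2748 × 0.001099 = 0.0003021 m/day.
Seepage velocity v = q / n_e = 0.0003021 / 0.06 = 0.005034 m/day.

0.00503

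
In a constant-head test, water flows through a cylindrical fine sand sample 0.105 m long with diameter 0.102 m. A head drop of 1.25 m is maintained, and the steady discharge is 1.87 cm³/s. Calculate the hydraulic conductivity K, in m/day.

Cross-sectional area A = π·(d/2)² = π × (0.102/2)² = 0.008171 m².
Convert discharge: 1.87 cm³/s = 1.870e-06 m³/s.
Darcy's law rearranged: K = Q·L / (A·Δh) = 1.870e-06 × 0.105 / (0.008171 × 1.25) = 1.922e-05 m/s = 1.661 m/day.

1.66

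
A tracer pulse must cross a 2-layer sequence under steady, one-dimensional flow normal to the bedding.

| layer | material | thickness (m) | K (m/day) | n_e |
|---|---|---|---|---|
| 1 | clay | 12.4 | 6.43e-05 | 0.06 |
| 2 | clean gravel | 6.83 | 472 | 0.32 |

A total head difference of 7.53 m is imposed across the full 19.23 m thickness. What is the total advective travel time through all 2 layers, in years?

205

With flow normal to the layers, continuity requires the same specific discharge q through every layer.
Σ(b_i/K_i) = 12.4/6.43e-05 + 6.83/472 = 1.928e+05 d.
q = Δh / Σ(b_i/K_i) = 7.53 / 1.928e+05 = 3.905e-05 m/day.
In each layer the seepage velocity is v_i = q/n_i, so the layer transit time is t_i = b_i·n_i / q:
  layer 1 (clay): t_1 = 12.4 × 0.06 / 3.905e-05 = 19054 d
  layer 2 (clean gravel): t_2 = 6.83 × 0.32 / 3.905e-05 = 55974 d
Total t = Σ t_i = 75028 days = 205.4 years.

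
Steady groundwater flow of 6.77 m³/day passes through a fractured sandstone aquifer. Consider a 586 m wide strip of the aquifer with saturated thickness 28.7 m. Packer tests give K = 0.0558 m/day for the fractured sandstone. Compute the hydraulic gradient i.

Cross-sectional area A = 586 × 28.7 = 16818 m².
From Q = K·A·i, i = Q / (K·A) = 6.77 / (0.05580 × 16818) = 0.007214.

0.00721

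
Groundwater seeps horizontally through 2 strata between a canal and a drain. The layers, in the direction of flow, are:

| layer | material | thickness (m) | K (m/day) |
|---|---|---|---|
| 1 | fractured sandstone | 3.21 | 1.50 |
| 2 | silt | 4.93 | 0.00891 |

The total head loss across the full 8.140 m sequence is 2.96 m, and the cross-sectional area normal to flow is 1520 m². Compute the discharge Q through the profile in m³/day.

8.10

Flow is perpendicular to layering, so the layers act in series and the equivalent K is the thickness-weighted harmonic mean.
Total thickness L = 3.21 + 4.93 = 8.140 m.
Σ(b_i/K_i) = 3.21/1.50 + 4.93/0.00891 = 555.5 d.
K_eq = L / Σ(b_i/K_i) = 8.140 / 555.5 = 0.01465 m/day.
Q = K_eq · A · (Δh/L) = 0.01465 × 1520 × (2.96/8.140) = 8.100 m³/day.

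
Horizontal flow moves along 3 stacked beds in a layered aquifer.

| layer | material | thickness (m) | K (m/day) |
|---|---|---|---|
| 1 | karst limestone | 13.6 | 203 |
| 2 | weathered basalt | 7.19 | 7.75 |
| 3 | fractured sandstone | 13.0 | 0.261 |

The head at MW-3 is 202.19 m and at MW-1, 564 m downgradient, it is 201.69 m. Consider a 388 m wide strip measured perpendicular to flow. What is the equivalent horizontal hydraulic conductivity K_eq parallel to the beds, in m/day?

Flow is parallel to layering, so each bed carries its own Darcy discharge and the transmissivities add.
Σ(K_i·b_i) = 203×13.6 + 7.75×7.19 + 0.261×13.0 = 2820 m²/day.
Total thickness b = 33.79 m, so K_eq = Σ(K_i·b_i)/b = 83.45 m/day.

83.5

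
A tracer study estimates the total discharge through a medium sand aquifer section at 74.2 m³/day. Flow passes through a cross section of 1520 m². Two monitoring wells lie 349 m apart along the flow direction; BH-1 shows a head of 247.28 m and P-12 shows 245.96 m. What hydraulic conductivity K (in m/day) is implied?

Hydraulic gradient i = (247.28 − 245.96) / 349 = 1.32 / 349 = 0.003782.
From Q = K·A·i, K = Q / (A·i) = 74.2 / (1520 × 0.003782) = 12.91 m/day.

12.9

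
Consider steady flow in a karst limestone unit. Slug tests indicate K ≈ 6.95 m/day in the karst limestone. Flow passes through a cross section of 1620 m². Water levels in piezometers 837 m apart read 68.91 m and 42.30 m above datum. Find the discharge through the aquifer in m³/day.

358

Hydraulic gradient i = (68.91 − 42.30) / 837 = 26.61 / 837 = 0.03179.
Darcy's law: Q = K · A · i = 6.950 × 1620 × 0.03179 = 357.9 m³/day.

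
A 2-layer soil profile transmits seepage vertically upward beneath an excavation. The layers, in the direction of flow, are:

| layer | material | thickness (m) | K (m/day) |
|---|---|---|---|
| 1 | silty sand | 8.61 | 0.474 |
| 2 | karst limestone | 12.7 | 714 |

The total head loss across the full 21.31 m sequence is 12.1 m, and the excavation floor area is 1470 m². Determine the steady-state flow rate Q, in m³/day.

Flow is perpendicular to layering, so the layers act in series and the equivalent K is the thickness-weighted harmonic mean.
Total thickness L = 8.61 + 12.7 = 21.31 m.
Σ(b_i/K_i) = 8.61/0.474 + 12.7/714 = 18.18 d.
K_eq = L / Σ(b_i/K_i) = 21.31 / 18.18 = 1.172 m/day.
Q = K_eq · A · (Δh/L) = 1.172 × 1470 × (12.1/21.31) = 978.3 m³/day.

978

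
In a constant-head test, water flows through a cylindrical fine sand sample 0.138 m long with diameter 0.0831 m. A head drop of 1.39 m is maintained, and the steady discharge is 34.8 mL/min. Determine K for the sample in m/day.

0.917

Cross-sectional area A = π·(d/2)² = π × (0.0831/2)² = 0.005424 m².
Convert discharge: 34.8 mL/min = 5.800e-07 m³/s.
Darcy's law rearranged: K = Q·L / (A·Δh) = 5.800e-07 × 0.138 / (0.005424 × 1.39) = 1.062e-05 m/s = 0.9173 m/day.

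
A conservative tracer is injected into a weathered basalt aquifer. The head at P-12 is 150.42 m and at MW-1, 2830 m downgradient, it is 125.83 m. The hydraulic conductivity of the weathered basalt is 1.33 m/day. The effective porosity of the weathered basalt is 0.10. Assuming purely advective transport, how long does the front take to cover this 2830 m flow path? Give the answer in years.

Hydraulic gradient i = (150.42 − 125.83) / 2830 = 24.59 / 2830 = 0.008689.
Darcy flux q = K · i = 1.330 × 0.008689 = 0.01156 m/day.
Seepage velocity v = q / n_e = 0.01156 / 0.10 = 0.1156 m/day.
Travel time t = L / v = 2830 / 0.1156 = 24489 days = 67.05 years.

67.0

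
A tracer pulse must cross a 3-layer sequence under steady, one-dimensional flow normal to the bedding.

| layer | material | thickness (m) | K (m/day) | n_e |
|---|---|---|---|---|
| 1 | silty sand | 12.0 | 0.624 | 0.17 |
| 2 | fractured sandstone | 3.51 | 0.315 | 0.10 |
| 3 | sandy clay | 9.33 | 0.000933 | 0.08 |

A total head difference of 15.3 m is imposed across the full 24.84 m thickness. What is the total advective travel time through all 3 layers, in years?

With flow normal to the layers, continuity requires the same specific discharge q through every layer.
Σ(b_i/K_i) = 12.0/0.624 + 3.51/0.315 + 9.33/0.000933 = 10030 d.
q = Δh / Σ(b_i/K_i) = 15.3 / 10030 = 0.001525 m/day.
In each layer the seepage velocity is v_i = q/n_i, so the layer transit time is t_i = b_i·n_i / q:
  layer 1 (silty sand): t_1 = 12.0 × 0.17 / 0.001525 = 1337 d
  layer 2 (fractured sandstone): t_2 = 3.51 × 0.10 / 0.001525 = 230.1 d
  layer 3 (sandy clay): t_3 = 9.33 × 0.08 / 0.001525 = 489.3 d
Total t = Σ t_i = 2057 days = 5.631 years.

5.63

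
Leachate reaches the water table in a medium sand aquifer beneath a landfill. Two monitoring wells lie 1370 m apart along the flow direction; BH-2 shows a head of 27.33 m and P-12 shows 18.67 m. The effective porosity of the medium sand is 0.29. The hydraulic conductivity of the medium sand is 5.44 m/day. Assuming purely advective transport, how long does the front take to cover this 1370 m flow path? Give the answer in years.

Hydraulic gradient i = (27.33 − 18.67) / 1370 = 8.66 / 1370 = 0.006321.
Darcy flux q = K · i = 5.440 × 0.006321 = 0.03439 m/day.
Seepage velocity v = q / n_e = 0.03439 / 0.29 = 0.1186 m/day.
Travel time t = L / v = 1370 / 0.1186 = 11554 days = 31.63 years.

31.6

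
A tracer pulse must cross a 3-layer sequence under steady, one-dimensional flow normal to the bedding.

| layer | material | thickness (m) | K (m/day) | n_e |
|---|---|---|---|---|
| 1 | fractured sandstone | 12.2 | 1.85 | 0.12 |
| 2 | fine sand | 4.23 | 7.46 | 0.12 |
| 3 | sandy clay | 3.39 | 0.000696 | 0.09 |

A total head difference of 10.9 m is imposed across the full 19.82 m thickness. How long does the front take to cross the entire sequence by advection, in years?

2.79

With flow normal to the layers, continuity requires the same specific discharge q through every layer.
Σ(b_i/K_i) = 12.2/1.85 + 4.23/7.46 + 3.39/0.000696 = 4878 d.
q = Δh / Σ(b_i/K_i) = 10.9 / 4878 = 0.002235 m/day.
In each layer the seepage velocity is v_i = q/n_i, so the layer transit time is t_i = b_i·n_i / q:
  layer 1 (fractured sandstone): t_1 = 12.2 × 0.12 / 0.002235 = 655.2 d
  layer 2 (fine sand): t_2 = 4.23 × 0.12 / 0.002235 = 227.2 d
  layer 3 (sandy clay): t_3 = 3.39 × 0.09 / 0.002235 = 136.5 d
Total t = Σ t_i = 1019 days = 2.789 years.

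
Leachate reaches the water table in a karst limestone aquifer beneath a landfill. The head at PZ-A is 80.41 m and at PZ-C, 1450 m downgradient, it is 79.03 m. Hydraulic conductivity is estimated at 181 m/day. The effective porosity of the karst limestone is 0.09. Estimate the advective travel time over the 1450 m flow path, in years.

2.07

Hydraulic gradient i = (80.41 − 79.03) / 1450 = 1.38 / 1450 = 0.0009517.
Darcy flux q = K · i = 181.0 × 0.0009517 = 0.1723 m/day.
Seepage velocity v = q / n_e = 0.1723 / 0.09 = 1.914 m/day.
Travel time t = L / v = 1450 / 1.914 = 757.6 days = 2.074 years.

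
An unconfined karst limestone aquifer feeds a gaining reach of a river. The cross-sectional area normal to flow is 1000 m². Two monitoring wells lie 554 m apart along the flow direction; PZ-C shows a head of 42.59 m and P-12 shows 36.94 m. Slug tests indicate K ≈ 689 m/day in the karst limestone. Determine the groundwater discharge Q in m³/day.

Hydraulic gradient i = (42.59 − 36.94) / 554 = 5.65 / 554 = 0.01020.
Darcy's law: Q = K · A · i = 689.0 × 1000 × 0.01020 = 7027 m³/day.

7030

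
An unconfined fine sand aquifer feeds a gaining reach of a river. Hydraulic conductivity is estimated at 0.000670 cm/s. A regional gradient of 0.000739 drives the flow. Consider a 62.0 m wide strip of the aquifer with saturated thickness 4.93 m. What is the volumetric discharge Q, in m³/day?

0.131

Convert K: 0.000670 cm/s × 864 = 0.5789 m/day.
Cross-sectional area A = 62.0 × 4.93 = 305.7 m².
Hydraulic gradient i = 0.000739.
Darcy's law: Q = K · A · i = 0.5789 × 305.7 × 0.0007390 = 0.1308 m³/day.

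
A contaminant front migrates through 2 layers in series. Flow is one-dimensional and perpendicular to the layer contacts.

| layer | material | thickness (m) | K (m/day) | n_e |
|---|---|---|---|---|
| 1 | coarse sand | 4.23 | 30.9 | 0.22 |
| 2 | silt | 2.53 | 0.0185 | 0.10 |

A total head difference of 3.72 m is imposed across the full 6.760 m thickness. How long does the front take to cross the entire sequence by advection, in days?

With flow normal to the layers, continuity requires the same specific discharge q through every layer.
Σ(b_i/K_i) = 4.23/30.9 + 2.53/0.0185 = 136.9 d.
q = Δh / Σ(b_i/K_i) = 3.72 / 136.9 = 0.02717 m/day.
In each layer the seepage velocity is v_i = q/n_i, so the layer transit time is t_i = b_i·n_i / q:
  layer 1 (coarse sand): t_1 = 4.23 × 0.22 / 0.02717 = 34.25 d
  layer 2 (silt): t_2 = 2.53 × 0.10 / 0.02717 = 9.310 d
Total t = Σ t_i = 43.56 days.

43.6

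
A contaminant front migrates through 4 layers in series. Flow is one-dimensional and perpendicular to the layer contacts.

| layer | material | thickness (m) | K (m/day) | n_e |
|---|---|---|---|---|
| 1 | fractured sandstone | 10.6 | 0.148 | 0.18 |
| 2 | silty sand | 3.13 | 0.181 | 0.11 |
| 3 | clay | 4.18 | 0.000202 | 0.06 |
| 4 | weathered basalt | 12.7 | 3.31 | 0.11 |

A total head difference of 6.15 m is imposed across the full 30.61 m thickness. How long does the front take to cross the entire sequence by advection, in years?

With flow normal to the layers, continuity requires the same specific discharge q through every layer.
Σ(b_i/K_i) = 10.6/0.148 + 3.13/0.181 + 4.18/0.000202 + 12.7/3.31 = 20786 d.
q = Δh / Σ(b_i/K_i) = 6.15 / 20786 = 0.0002959 m/day.
In each layer the seepage velocity is v_i = q/n_i, so the layer transit time is t_i = b_i·n_i / q:
  layer 1 (fractured sandstone): t_1 = 10.6 × 0.18 / 0.0002959 = 6449 d
  layer 2 (silty sand): t_2 = 3.13 × 0.11 / 0.0002959 = 1164 d
  layer 3 (clay): t_3 = 4.18 × 0.06 / 0.0002959 = 847.7 d
  layer 4 (weathered basalt): t_4 = 12.7 × 0.11 / 0.0002959 = 4722 d
Total t = Σ t_i = 13182 days = 36.09 years.

36.1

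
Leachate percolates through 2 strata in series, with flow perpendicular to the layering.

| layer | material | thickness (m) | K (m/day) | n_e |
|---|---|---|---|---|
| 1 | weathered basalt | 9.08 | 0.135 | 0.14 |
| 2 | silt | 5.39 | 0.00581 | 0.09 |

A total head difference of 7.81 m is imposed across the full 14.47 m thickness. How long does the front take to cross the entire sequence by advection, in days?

224

With flow normal to the layers, continuity requires the same specific discharge q through every layer.
Σ(b_i/K_i) = 9.08/0.135 + 5.39/0.00581 = 995.0 d.
q = Δh / Σ(b_i/K_i) = 7.81 / 995.0 = 0.007849 m/day.
In each layer the seepage velocity is v_i = q/n_i, so the layer transit time is t_i = b_i·n_i / q:
  layer 1 (weathered basalt): t_1 = 9.08 × 0.14 / 0.007849 = 161.9 d
  layer 2 (silt): t_2 = 5.39 × 0.09 / 0.007849 = 61.80 d
Total t = Σ t_i = 223.7 days.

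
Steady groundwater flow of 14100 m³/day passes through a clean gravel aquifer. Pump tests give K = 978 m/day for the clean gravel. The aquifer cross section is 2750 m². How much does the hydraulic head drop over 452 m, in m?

From Q = K·A·i, i = Q / (K·A) = 14100 / (978.0 × 2750) = 0.005243.
Head loss Δh = i · L = 0.005243 × 452 = 2.370 m.

2.37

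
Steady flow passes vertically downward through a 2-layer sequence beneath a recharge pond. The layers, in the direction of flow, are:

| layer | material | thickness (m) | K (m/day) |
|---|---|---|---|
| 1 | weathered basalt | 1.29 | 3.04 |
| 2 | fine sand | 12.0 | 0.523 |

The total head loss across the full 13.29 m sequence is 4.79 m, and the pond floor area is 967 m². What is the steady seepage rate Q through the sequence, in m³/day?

198

Flow is perpendicular to layering, so the layers act in series and the equivalent K is the thickness-weighted harmonic mean.
Total thickness L = 1.29 + 12.0 = 13.29 m.
Σ(b_i/K_i) = 1.29/3.04 + 12.0/0.523 = 23.37 d.
K_eq = L / Σ(b_i/K_i) = 13.29 / 23.37 = 0.5687 m/day.
Q = K_eq · A · (Δh/L) = 0.5687 × 967 × (4.79/13.29) = 198.2 m³/day.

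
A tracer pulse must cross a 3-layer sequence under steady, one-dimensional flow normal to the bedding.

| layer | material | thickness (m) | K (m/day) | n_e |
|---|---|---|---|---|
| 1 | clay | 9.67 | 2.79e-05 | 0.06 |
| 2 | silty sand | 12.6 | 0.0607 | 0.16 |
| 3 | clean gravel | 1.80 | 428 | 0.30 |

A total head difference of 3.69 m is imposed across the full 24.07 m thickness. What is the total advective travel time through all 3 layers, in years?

With flow normal to the layers, continuity requires the same specific discharge q through every layer.
Σ(b_i/K_i) = 9.67/2.79e-05 + 12.6/0.0607 + 1.80/428 = 3.468e+05 d.
q = Δh / Σ(b_i/K_i) = 3.69 / 3.468e+05 = 1.064e-05 m/day.
In each layer the seepage velocity is v_i = q/n_i, so the layer transit time is t_i = b_i·n_i / q:
  layer 1 (clay): t_1 = 9.67 × 0.06 / 1.064e-05 = 54530 d
  layer 2 (silty sand): t_2 = 12.6 × 0.16 / 1.064e-05 = 1.895e+05 d
  layer 3 (clean gravel): t_3 = 1.80 × 0.30 / 1.064e-05 = 50752 d
Total t = Σ t_i = 2.948e+05 days = 807.0 years.

807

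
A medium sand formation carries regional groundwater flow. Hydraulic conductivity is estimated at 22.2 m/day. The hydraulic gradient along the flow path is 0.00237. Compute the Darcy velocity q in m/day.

Hydraulic gradient i = 0.00237.
Specific discharge q = K · i = 22.20 × 0.002370 = 0.05261 m/day.

0.0526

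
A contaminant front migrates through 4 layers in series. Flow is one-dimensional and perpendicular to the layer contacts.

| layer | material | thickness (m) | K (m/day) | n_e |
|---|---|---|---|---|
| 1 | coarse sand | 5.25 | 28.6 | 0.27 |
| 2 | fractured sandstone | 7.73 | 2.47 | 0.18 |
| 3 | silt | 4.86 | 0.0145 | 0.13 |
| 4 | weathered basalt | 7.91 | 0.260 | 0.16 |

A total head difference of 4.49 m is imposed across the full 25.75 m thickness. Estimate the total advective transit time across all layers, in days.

387

With flow normal to the layers, continuity requires the same specific discharge q through every layer.
Σ(b_i/K_i) = 5.25/28.6 + 7.73/2.47 + 4.86/0.0145 + 7.91/0.260 = 368.9 d.
q = Δh / Σ(b_i/K_i) = 4.49 / 368.9 = 0.01217 m/day.
In each layer the seepage velocity is v_i = q/n_i, so the layer transit time is t_i = b_i·n_i / q:
  layer 1 (coarse sand): t_1 = 5.25 × 0.27 / 0.01217 = 116.5 d
  layer 2 (fractured sandstone): t_2 = 7.73 × 0.18 / 0.01217 = 114.3 d
  layer 3 (silt): t_3 = 4.86 × 0.13 / 0.01217 = 51.91 d
  layer 4 (weathered basalt): t_4 = 7.91 × 0.16 / 0.01217 = 104.0 d
Total t = Σ t_i = 386.7 days.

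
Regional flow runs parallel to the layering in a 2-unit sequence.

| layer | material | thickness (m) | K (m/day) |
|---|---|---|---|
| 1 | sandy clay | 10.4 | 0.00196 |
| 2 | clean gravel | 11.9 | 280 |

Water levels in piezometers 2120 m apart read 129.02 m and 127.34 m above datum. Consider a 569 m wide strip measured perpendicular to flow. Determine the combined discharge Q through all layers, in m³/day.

Flow is parallel to layering, so each bed carries its own Darcy discharge and the transmissivities add.
Σ(K_i·b_i) = 0.00196×10.4 + 280×11.9 = 3332 m²/day.
Hydraulic gradient i = (129.02 − 127.34) / 2120 = 1.68 / 2120 = 0.0007925.
Q = Σ(K_i·b_i) · W · i = 3332 × 569 × 0.0007925 = 1502 m³/day.

1500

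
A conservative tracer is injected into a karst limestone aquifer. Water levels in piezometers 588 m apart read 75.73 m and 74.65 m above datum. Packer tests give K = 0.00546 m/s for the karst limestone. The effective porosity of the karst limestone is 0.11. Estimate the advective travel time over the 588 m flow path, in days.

74.6

Convert K: 0.00546 m/s × 86400 = 471.7 m/day.
Hydraulic gradient i = (75.73 − 74.65) / 588 = 1.08 / 588 = 0.001837.
Darcy flux q = K · i = 471.7 × 0.001837 = 0.8665 m/day.
Seepage velocity v = q / n_e = 0.8665 / 0.11 = 7.877 m/day.
Travel time t = L / v = 588 / 7.877 = 74.65 days.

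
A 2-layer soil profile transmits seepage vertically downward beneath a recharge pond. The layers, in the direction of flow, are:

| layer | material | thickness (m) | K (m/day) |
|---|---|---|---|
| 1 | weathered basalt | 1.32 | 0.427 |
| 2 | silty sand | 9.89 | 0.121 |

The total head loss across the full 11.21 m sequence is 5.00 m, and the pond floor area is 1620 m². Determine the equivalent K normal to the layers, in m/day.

0.132

Flow is perpendicular to layering, so the layers act in series and the equivalent K is the thickness-weighted harmonic mean.
Total thickness L = 1.32 + 9.89 = 11.21 m.
Σ(b_i/K_i) = 1.32/0.427 + 9.89/0.121 = 84.83 d.
K_eq = L / Σ(b_i/K_i) = 11.21 / 84.83 = 0.1322 m/day.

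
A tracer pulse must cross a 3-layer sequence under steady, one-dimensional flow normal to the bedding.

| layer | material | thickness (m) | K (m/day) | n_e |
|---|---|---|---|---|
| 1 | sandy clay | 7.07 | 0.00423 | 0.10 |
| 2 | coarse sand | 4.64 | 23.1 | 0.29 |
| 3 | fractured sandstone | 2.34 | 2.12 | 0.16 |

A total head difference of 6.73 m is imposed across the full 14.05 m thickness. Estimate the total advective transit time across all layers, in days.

With flow normal to the layers, continuity requires the same specific discharge q through every layer.
Σ(b_i/K_i) = 7.07/0.00423 + 4.64/23.1 + 2.34/2.12 = 1673 d.
q = Δh / Σ(b_i/K_i) = 6.73 / 1673 = 0.004023 m/day.
In each layer the seepage velocity is v_i = q/n_i, so the layer transit time is t_i = b_i·n_i / q:
  layer 1 (sandy clay): t_1 = 7.07 × 0.10 / 0.004023 = 175.7 d
  layer 2 (coarse sand): t_2 = 4.64 × 0.29 / 0.004023 = 334.4 d
  layer 3 (fractured sandstone): t_3 = 2.34 × 0.16 / 0.004023 = 93.05 d
Total t = Σ t_i = 603.2 days.

603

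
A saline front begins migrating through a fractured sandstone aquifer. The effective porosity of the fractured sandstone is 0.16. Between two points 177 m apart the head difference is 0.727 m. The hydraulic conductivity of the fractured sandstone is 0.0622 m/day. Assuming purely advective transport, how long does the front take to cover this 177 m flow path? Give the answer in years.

Hydraulic gradient i = Δh / L = 0.727 / 177 = 0.004107.
Darcy flux q = K · i = 0.06220 × 0.004107 = 0.0002555 m/day.
Seepage velocity v = q / n_e = 0.0002555 / 0.16 = 0.001597 m/day.
Travel time t = L / v = 177 / 0.001597 = 1.109e+05 days = 303.5 years.

303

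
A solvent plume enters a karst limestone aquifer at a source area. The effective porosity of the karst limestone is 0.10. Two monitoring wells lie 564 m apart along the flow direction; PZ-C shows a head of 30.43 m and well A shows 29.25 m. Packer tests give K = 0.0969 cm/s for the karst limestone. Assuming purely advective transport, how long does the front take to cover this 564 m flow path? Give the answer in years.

0.882

Convert K: 0.0969 cm/s × 864 = 83.72 m/day.
Hydraulic gradient i = (30.43 − 29.25) / 564 = 1.18 / 564 = 0.002092.
Darcy flux q = K · i = 83.72 × 0.002092 = 0.1752 m/day.
Seepage velocity v = q / n_e = 0.1752 / 0.10 = 1.752 m/day.
Travel time t = L / v = 564 / 1.752 = 322.0 days = 0.8816 years.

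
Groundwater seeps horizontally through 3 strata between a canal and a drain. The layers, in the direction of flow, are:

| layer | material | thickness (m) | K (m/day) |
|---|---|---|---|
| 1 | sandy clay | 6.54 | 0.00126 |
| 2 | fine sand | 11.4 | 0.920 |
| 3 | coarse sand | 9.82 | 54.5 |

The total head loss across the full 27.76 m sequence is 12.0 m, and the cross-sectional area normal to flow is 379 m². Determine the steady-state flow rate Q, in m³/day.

0.874

Flow is perpendicular to layering, so the layers act in series and the equivalent K is the thickness-weighted harmonic mean.
Total thickness L = 6.54 + 11.4 + 9.82 = 27.76 m.
Σ(b_i/K_i) = 6.54/0.00126 + 11.4/0.920 + 9.82/54.5 = 5203 d.
K_eq = L / Σ(b_i/K_i) = 27.76 / 5203 = 0.005335 m/day.
Q = K_eq · A · (Δh/L) = 0.005335 × 379 × (12.0/27.76) = 0.8741 m³/day.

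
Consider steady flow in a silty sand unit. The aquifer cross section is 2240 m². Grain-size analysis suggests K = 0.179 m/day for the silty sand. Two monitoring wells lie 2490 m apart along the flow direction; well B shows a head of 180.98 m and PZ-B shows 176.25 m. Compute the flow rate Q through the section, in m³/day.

Hydraulic gradient i = (180.98 − 176.25) / 2490 = 4.73 / 2490 = 0.001900.
Darcy's law: Q = K · A · i = 0.1790 × 2240 × 0.001900 = 0.7617 m³/day.

0.762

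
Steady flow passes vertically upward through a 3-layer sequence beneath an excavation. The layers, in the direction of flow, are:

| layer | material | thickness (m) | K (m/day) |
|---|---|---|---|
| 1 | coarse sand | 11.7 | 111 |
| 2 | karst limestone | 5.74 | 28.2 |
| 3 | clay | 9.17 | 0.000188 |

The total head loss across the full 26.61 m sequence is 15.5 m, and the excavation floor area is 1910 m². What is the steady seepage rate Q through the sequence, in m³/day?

Flow is perpendicular to layering, so the layers act in series and the equivalent K is the thickness-weighted harmonic mean.
Total thickness L = 11.7 + 5.74 + 9.17 = 26.61 m.
Σ(b_i/K_i) = 11.7/111 + 5.74/28.2 + 9.17/0.000188 = 48777 d.
K_eq = L / Σ(b_i/K_i) = 26.61 / 48777 = 0.0005455 m/day.
Q = K_eq · A · (Δh/L) = 0.0005455 × 1910 × (15.5/26.61) = 0.6069 m³/day.

0.607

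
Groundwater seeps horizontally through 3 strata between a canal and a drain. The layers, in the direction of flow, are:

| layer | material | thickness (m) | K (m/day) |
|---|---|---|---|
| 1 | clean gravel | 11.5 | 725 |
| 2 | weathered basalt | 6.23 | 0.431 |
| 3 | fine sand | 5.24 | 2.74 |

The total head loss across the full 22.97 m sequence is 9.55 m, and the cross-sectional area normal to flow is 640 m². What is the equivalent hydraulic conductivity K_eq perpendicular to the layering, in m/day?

Flow is perpendicular to layering, so the layers act in series and the equivalent K is the thickness-weighted harmonic mean.
Total thickness L = 11.5 + 6.23 + 5.24 = 22.97 m.
Σ(b_i/K_i) = 11.5/725 + 6.23/0.431 + 5.24/2.74 = 16.38 d.
K_eq = L / Σ(b_i/K_i) = 22.97 / 16.38 = 1.402 m/day.

1.40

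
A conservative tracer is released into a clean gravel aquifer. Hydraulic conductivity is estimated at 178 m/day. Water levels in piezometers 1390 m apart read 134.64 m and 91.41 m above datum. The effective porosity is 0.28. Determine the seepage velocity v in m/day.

19.8

Hydraulic gradient i = (134.64 − 91.41) / 1390 = 43.23 / 1390 = 0.03110.
Darcy flux q = K · i = 178.0 × 0.03110 = 5.536 m/day.
Seepage velocity v = q / n_e = 5.536 / 0.28 = 19.77 m/day.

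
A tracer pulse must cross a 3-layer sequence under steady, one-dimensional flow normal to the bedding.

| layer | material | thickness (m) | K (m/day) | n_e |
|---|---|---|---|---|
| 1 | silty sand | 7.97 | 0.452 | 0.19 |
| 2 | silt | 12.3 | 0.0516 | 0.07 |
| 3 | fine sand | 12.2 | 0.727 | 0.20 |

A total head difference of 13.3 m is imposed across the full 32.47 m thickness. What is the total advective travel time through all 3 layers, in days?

98.8

With flow normal to the layers, continuity requires the same specific discharge q through every layer.
Σ(b_i/K_i) = 7.97/0.452 + 12.3/0.0516 + 12.2/0.727 = 272.8 d.
q = Δh / Σ(b_i/K_i) = 13.3 / 272.8 = 0.04876 m/day.
In each layer the seepage velocity is v_i = q/n_i, so the layer transit time is t_i = b_i·n_i / q:
  layer 1 (silty sand): t_1 = 7.97 × 0.19 / 0.04876 = 31.06 d
  layer 2 (silt): t_2 = 12.3 × 0.07 / 0.04876 = 17.66 d
  layer 3 (fine sand): t_3 = 12.2 × 0.20 / 0.04876 = 50.04 d
Total t = Σ t_i = 98.76 days.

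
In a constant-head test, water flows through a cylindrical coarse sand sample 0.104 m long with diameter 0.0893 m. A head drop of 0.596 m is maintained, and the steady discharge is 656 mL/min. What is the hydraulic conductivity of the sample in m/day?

Cross-sectional area A = π·(d/2)² = π × (0.0893/2)² = 0.006263 m².
Convert discharge: 656 mL/min = 1.093e-05 m³/s.
Darcy's law rearranged: K = Q·L / (A·Δh) = 1.093e-05 × 0.104 / (0.006263 × 0.596) = 0.0003046 m/s = 26.32 m/day.

26.3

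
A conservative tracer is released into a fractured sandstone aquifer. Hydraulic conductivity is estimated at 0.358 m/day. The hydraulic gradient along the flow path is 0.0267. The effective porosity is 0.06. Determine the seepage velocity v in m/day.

0.159

Hydraulic gradient i = 0.0267.
Darcy flux q = K · i = 0.3580 × 0.02670 = 0.009559 m/day.
Seepage velocity v = q / n_e = 0.009559 / 0.06 = 0.1593 m/day.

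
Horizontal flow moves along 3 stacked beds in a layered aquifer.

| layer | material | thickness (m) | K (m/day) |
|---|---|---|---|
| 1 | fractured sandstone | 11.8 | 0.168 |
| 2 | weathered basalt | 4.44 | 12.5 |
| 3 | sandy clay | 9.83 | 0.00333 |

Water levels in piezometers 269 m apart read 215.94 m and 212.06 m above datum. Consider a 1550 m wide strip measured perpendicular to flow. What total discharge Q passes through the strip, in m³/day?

Flow is parallel to layering, so each bed carries its own Darcy discharge and the transmissivities add.
Σ(K_i·b_i) = 0.168×11.8 + 12.5×4.44 + 0.00333×9.83 = 57.52 m²/day.
Hydraulic gradient i = (215.94 − 212.06) / 269 = 3.88 / 269 = 0.01442.
Q = Σ(K_i·b_i) · W · i = 57.52 × 1550 × 0.01442 = 1286 m³/day.

1290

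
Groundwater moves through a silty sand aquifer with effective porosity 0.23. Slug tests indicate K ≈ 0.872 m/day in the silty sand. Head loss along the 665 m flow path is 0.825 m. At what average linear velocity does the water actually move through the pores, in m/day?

Hydraulic gradient i = Δh / L = 0.825 / 665 = 0.001241.
Darcy flux q = K · i = 0.8720 × 0.001241 = 0.001082 m/day.
Seepage velocity v = q / n_e = 0.001082 / 0.23 = 0.004703 m/day.

0.00470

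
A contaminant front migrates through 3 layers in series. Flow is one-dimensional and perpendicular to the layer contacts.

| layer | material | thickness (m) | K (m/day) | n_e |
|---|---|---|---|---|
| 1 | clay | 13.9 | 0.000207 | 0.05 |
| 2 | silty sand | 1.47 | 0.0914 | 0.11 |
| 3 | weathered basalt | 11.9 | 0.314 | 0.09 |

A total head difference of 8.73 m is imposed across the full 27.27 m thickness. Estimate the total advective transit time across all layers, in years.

40.6

With flow normal to the layers, continuity requires the same specific discharge q through every layer.
Σ(b_i/K_i) = 13.9/0.000207 + 1.47/0.0914 + 11.9/0.314 = 67204 d.
q = Δh / Σ(b_i/K_i) = 8.73 / 67204 = 0.0001299 m/day.
In each layer the seepage velocity is v_i = q/n_i, so the layer transit time is t_i = b_i·n_i / q:
  layer 1 (clay): t_1 = 13.9 × 0.05 / 0.0001299 = 5350 d
  layer 2 (silty sand): t_2 = 1.47 × 0.11 / 0.0001299 = 1245 d
  layer 3 (weathered basalt): t_3 = 11.9 × 0.09 / 0.0001299 = 8245 d
Total t = Σ t_i = 14839 days = 40.63 years.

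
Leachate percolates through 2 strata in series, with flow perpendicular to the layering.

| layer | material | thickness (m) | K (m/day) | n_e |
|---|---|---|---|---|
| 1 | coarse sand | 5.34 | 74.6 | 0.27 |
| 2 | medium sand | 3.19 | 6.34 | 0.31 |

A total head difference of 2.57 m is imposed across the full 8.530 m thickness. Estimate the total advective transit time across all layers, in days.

With flow normal to the layers, continuity requires the same specific discharge q through every layer.
Σ(b_i/K_i) = 5.34/74.6 + 3.19/6.34 = 0.5747 d.
q = Δh / Σ(b_i/K_i) = 2.57 / 0.5747 = 4.472 m/day.
In each layer the seepage velocity is v_i = q/n_i, so the layer transit time is t_i = b_i·n_i / q:
  layer 1 (coarse sand): t_1 = 5.34 × 0.27 / 4.472 = 0.3224 d
  layer 2 (medium sand): t_2 = 3.19 × 0.31 / 4.472 = 0.2212 d
Total t = Σ t_i = 0.5436 days.

0.544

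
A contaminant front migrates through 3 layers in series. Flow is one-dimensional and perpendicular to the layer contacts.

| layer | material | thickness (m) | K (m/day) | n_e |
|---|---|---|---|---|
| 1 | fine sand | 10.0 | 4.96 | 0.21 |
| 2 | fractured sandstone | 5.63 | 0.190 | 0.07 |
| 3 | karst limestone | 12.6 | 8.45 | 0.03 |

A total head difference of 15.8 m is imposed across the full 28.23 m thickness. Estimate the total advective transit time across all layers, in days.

6.02

With flow normal to the layers, continuity requires the same specific discharge q through every layer.
Σ(b_i/K_i) = 10.0/4.96 + 5.63/0.190 + 12.6/8.45 = 33.14 d.
q = Δh / Σ(b_i/K_i) = 15.8 / 33.14 = 0.4768 m/day.
In each layer the seepage velocity is v_i = q/n_i, so the layer transit time is t_i = b_i·n_i / q:
  layer 1 (fine sand): t_1 = 10.0 × 0.21 / 0.4768 = 4.405 d
  layer 2 (fractured sandstone): t_2 = 5.63 × 0.07 / 0.4768 = 0.8266 d
  layer 3 (karst limestone): t_3 = 12.6 × 0.03 / 0.4768 = 0.7928 d
Total t = Σ t_i = 6.024 days.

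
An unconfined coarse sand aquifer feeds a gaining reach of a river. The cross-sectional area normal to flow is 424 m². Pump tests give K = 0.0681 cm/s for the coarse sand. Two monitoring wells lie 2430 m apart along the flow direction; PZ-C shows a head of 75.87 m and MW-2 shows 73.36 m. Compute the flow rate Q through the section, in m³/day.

25.8

Convert K: 0.0681 cm/s × 864 = 58.84 m/day.
Hydraulic gradient i = (75.87 − 73.36) / 2430 = 2.51 / 2430 = 0.001033.
Darcy's law: Q = K · A · i = 58.84 × 424.0 × 0.001033 = 25.77 m³/day.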